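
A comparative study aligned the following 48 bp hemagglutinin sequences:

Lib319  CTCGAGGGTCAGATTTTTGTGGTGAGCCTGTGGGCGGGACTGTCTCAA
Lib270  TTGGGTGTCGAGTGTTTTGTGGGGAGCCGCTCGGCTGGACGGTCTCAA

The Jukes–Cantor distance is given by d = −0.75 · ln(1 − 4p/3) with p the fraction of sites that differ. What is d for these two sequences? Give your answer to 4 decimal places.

Differing sites — 1:C/T; 3:C/G; 5:A/G; 6:G/T; 8:G/T; 9:T/C; 10:C/G; 13:A/T; 14:T/G; 23:T/G; 29:T/G; 30:G/C; 32:G/C; 36:G/T; 41:T/G.
p = 15/48 = 0.312500.
d = −0.75 · ln(1 − (4/3)·0.312500) = −0.75 · ln(0.583333) = −0.75 · (-0.538997) = 0.4042.

0.4042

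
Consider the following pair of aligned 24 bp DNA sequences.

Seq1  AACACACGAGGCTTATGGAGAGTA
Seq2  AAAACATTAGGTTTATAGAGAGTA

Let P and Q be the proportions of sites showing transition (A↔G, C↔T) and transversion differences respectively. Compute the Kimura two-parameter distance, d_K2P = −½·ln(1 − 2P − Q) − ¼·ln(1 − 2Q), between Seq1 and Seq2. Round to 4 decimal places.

Differing sites — 3:C/A (Tv); 7:C/T (Ti); 8:G/T (Tv); 12:C/T (Ti); 17:G/A (Ti).
Of the 5 differences, 3 transitions and 2 transversions over 24 sites: P = 3/24 = 0.125000, Q = 2/24 = 0.083333.
d = −0.5·ln(0.666667) − 0.25·ln(0.833334) = −0.5·(-0.405465) − 0.25·(-0.182321) = 0.2483.

0.2483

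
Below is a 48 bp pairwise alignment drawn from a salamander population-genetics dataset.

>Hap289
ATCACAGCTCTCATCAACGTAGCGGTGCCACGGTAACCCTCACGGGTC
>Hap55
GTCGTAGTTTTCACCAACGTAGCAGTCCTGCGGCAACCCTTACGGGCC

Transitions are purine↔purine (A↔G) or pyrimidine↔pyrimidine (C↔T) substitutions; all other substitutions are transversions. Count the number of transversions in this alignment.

Differing sites — 1:A/G (Ti); 4:A/G (Ti); 5:C/T (Ti); 8:C/T (Ti); 10:C/T (Ti); 14:T/C (Ti); 24:G/A (Ti); 27:G/C (Tv); 29:C/T (Ti); 30:A/G (Ti); 34:T/C (Ti); 41:C/T (Ti); 47:T/C (Ti).
Of the 13 differences, 12 transitions and 1 transversion, so the answer is 1.

1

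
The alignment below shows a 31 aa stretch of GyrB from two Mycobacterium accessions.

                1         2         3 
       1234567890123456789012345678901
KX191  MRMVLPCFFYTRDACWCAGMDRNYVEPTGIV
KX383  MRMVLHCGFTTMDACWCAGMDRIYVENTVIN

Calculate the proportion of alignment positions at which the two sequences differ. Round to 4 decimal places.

0.2581

Differing sites — 6:P/H; 8:F/G; 10:Y/T; 12:R/M; 23:N/I; 27:P/N; 29:G/V; 31:V/N.
There are 8 differences over 31 sites, so p = 8/31 = 0.2581.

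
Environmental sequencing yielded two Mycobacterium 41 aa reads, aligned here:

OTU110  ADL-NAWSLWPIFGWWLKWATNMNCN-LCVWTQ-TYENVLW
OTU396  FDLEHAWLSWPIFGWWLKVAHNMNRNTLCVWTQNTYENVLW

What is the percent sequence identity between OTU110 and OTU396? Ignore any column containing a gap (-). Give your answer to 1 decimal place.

Excluding the 3 gap columns leaves 38 comparable sites.
Mismatches occur at site 1 (A↔F), site 5 (N↔H), site 8 (S↔L), site 9 (L↔S), site 19 (W↔V), site 21 (T↔H), site 25 (C↔R).
31 of the 38 comparable sites match, so the percent identity is 31/38 × 100 = 81.6%.

81.6%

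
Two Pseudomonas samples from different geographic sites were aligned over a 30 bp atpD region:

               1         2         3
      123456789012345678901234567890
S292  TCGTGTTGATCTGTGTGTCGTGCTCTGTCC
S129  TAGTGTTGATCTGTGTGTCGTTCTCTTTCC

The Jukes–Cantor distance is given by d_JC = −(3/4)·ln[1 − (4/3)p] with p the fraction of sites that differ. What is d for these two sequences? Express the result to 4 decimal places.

0.1073

Differing sites — 2:C/A; 22:G/T; 27:G/T.
p = 3/30 = 0.100000.
d = −0.75 · ln(1 − (4/3)·0.100000) = −0.75 · ln(0.866667) = −0.75 · (-0.143100) = 0.1073.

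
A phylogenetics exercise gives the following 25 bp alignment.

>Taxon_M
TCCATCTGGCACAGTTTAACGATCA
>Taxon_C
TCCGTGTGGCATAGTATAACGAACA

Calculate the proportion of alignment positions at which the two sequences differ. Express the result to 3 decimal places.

The sequences differ at positions 4 (A/G), 6 (C/G), 12 (C/T), 16 (T/A), 23 (T/A).
There are 5 differences over 25 sites, so p = 5/25 = 0.200.

0.200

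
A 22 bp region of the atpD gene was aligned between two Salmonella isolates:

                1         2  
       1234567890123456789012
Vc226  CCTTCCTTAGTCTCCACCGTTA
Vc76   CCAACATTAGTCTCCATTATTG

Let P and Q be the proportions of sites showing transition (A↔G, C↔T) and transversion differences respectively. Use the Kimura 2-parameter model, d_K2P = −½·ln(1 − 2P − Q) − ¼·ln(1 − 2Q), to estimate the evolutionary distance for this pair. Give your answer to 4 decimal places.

0.4262

Differing sites — 3:T/A (Tv); 4:T/A (Tv); 6:C/A (Tv); 17:C/T (Ti); 18:C/T (Ti); 19:G/A (Ti); 22:A/G (Ti).
Of the 7 differences, 4 transitions and 3 transversions over 22 sites: P = 4/22 = 0.181818, Q = 3/22 = 0.136364.
d = −0.5·ln(0.500000) − 0.25·ln(0.727272) = −0.5·(-0.693147) − 0.25·(-0.318455) = 0.4262.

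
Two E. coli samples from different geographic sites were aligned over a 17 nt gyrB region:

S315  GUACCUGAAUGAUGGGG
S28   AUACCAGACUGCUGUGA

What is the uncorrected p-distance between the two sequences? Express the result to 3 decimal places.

0.353

Differing sites — 1:G/A; 6:U/A; 9:A/C; 12:A/C; 15:G/U; 17:G/A.
There are 6 differences over 17 sites, so p = 6/17 = 0.353.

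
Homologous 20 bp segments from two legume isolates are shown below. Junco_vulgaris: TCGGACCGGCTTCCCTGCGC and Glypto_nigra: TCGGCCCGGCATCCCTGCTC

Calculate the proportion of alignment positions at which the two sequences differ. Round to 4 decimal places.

Mismatches occur at site 5 (A↔C), site 11 (T↔A), site 19 (G↔T).
There are 3 differences over 20 sites, so p = 3/20 = 0.1500.

0.1500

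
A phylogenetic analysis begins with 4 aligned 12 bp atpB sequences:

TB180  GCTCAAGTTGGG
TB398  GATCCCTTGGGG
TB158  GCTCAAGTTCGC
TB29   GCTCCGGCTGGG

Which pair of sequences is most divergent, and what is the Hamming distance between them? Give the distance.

7

Pairwise Hamming distances:
  TB180 vs TB398: 5
  TB180 vs TB158: 2
  TB180 vs TB29: 3
  TB398 vs TB158: 7
  TB398 vs TB29: 5
  TB158 vs TB29: 5
The largest is 7, between TB398 and TB158.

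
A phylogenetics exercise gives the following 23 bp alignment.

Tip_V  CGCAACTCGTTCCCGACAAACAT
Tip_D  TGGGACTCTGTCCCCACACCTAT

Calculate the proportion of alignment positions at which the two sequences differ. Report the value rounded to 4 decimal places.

Mismatches occur at site 1 (C→T), site 3 (C→G), site 4 (A→G), site 9 (G→T), site 10 (T→G), site 15 (G→C), site 19 (A→C), site 20 (A→C), site 21 (C→T).
There are 9 differences over 23 sites, so p = 9/23 = 0.3913.

0.3913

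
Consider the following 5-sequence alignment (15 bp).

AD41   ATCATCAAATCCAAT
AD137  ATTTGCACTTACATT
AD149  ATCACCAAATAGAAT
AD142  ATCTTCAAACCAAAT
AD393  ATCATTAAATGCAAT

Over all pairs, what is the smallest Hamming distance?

2

Pairwise Hamming distances:
  AD41 vs AD137: 7
  AD41 vs AD149: 3
  AD41 vs AD142: 3
  AD41 vs AD393: 2
  AD137 vs AD149: 7
  AD137 vs AD142: 8
  AD137 vs AD393: 8
  AD149 vs AD142: 5
  AD149 vs AD393: 4
  AD142 vs AD393: 5
The smallest is 2, between AD41 and AD393.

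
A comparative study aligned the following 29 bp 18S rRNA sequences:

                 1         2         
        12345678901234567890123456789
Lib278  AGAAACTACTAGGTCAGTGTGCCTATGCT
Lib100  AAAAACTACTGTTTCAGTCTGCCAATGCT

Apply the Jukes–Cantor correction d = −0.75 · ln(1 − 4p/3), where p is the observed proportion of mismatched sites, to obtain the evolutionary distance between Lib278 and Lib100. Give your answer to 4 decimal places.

0.2421

Differing sites — 2:G/A; 11:A/G; 12:G/T; 13:G/T; 19:G/C; 24:T/A.
p = 6/29 = 0.206897.
d = −0.75 · ln(1 − (4/3)·0.206897) = −0.75 · ln(0.724137) = −0.75 · (-0.322775) = 0.2421.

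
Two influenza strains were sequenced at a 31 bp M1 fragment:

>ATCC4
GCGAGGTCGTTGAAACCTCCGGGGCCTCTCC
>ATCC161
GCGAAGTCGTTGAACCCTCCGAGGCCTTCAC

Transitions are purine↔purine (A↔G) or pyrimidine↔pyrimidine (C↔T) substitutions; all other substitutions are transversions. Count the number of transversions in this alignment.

The sequences differ at positions 5 (G/A, transition), 15 (A/C, transversion), 22 (G/A, transition), 28 (C/T, transition), 29 (T/C, transition), 30 (C/A, transversion).
Of the 6 differences, 4 transitions and 2 transversions, so the answer is 2.

2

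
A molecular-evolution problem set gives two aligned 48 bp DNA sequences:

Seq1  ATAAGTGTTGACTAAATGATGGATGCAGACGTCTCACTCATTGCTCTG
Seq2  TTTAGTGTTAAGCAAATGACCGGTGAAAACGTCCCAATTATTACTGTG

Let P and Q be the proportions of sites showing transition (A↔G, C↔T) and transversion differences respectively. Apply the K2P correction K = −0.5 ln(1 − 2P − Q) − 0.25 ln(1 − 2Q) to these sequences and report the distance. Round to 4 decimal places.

0.4124

Mismatches occur at site 1 (A→T, transversion), site 3 (A→T, transversion), site 10 (G→A, transition), site 12 (C→G, transversion), site 13 (T→C, transition), site 20 (T→C, transition), site 21 (G→C, transversion), site 23 (A→G, transition), site 26 (C→A, transversion), site 28 (G→A, transition), site 34 (T→C, transition), site 37 (C→A, transversion), site 39 (C→T, transition), site 43 (G→A, transition), site 46 (C→G, transversion).
Of the 15 differences, 8 transitions and 7 transversions over 48 sites: P = 8/48 = 0.166667, Q = 7/48 = 0.145833.
d = −0.5·ln(0.520833) − 0.25·ln(0.708334) = −0.5·(-0.652326) − 0.25·(-0.344840) = 0.4124.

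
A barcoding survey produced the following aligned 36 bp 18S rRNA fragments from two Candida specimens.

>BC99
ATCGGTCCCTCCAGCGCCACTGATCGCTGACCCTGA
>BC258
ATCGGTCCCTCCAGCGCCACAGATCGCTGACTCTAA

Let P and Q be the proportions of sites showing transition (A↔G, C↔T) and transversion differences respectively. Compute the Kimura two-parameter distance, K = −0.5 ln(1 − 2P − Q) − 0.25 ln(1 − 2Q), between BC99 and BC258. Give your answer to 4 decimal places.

0.0891

The sequences differ at positions 21 (T/A, transversion), 32 (C/T, transition), 35 (G/A, transition).
Of the 3 differences, 2 transitions and 1 transversion over 36 sites: P = 2/36 = 0.055556, Q = 1/36 = 0.027778.
d = −0.5·ln(0.861110) − 0.25·ln(0.944444) = −0.5·(-0.149533) − 0.25·(-0.057159) = 0.0891.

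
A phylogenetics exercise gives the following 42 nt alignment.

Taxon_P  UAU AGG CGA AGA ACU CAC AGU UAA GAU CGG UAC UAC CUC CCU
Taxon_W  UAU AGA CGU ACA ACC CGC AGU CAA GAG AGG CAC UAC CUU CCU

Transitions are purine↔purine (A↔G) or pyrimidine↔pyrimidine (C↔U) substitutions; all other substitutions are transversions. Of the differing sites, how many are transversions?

Differing sites — 6:G/A (Ti); 9:A/U (Tv); 11:G/C (Tv); 15:U/C (Ti); 17:A/G (Ti); 22:U/C (Ti); 27:U/G (Tv); 28:C/A (Tv); 31:U/C (Ti); 39:C/U (Ti).
Of the 10 differences, 6 transitions and 4 transversions, so the answer is 4.

4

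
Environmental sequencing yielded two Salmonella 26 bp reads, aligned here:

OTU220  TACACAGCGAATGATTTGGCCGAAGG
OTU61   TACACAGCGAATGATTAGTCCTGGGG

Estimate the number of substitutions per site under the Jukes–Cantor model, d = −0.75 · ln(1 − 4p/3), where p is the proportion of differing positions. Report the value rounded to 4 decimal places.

Differing sites — 17:T/A; 19:G/T; 22:G/T; 23:A/G; 24:A/G.
p = 5/26 = 0.192308.
d = −0.75 · ln(1 − (4/3)·0.192308) = −0.75 · ln(0.743589) = −0.75 · (-0.296267) = 0.2222.

0.2222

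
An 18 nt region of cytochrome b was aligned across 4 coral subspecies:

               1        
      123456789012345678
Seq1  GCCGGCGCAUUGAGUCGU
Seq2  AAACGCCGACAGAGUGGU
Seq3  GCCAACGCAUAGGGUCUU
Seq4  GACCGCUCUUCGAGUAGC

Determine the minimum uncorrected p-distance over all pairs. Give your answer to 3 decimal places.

Pairwise Hamming distances:
  Seq1 vs Seq2: 9
  Seq1 vs Seq3: 5
  Seq1 vs Seq4: 7
  Seq2 vs Seq3: 11
  Seq2 vs Seq4: 9
  Seq3 vs Seq4: 10
The smallest is 5 mismatches, between Seq1 and Seq3; p = 5/18 = 0.278.

0.278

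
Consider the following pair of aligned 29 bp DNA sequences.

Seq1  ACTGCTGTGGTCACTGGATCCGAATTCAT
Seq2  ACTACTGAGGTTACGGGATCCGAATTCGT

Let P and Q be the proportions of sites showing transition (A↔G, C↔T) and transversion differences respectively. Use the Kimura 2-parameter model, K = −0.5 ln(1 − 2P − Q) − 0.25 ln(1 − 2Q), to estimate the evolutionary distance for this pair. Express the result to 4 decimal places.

0.1985

Differing sites — 4:G/A (Ti); 8:T/A (Tv); 12:C/T (Ti); 15:T/G (Tv); 28:A/G (Ti).
Of the 5 differences, 3 transitions and 2 transversions over 29 sites: P = 3/29 = 0.103448, Q = 2/29 = 0.068966.
d = −0.5·ln(0.724138) − 0.25·ln(0.862068) = −0.5·(-0.322773) − 0.25·(-0.148421) = 0.1985.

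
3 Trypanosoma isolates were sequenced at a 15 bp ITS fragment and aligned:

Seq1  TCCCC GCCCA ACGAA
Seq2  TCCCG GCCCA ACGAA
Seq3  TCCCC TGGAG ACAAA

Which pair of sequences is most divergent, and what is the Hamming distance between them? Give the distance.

7

Pairwise Hamming distances:
  Seq1 vs Seq2: 1
  Seq1 vs Seq3: 6
  Seq2 vs Seq3: 7
The largest is 7, between Seq2 and Seq3.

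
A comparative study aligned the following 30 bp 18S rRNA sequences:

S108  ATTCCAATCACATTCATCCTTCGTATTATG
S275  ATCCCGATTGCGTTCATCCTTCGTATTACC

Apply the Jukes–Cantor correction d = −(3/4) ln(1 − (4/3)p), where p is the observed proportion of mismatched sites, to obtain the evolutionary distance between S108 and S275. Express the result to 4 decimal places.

0.2795

The sequences differ at positions 3 (T/C), 6 (A/G), 9 (C/T), 10 (A/G), 12 (A/G), 29 (T/C), 30 (G/C).
p = 7/30 = 0.233333.
d = −0.75 · ln(1 − (4/3)·0.233333) = −0.75 · ln(0.688889) = −0.75 · (-0.372675) = 0.2795.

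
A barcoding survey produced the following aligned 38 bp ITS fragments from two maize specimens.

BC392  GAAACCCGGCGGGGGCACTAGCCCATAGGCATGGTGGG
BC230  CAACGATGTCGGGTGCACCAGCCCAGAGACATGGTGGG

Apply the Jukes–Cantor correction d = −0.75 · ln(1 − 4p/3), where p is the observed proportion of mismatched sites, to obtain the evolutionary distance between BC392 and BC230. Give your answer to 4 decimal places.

0.3241

Mismatches occur at site 1 (G↔C), site 4 (A↔C), site 5 (C↔G), site 6 (C↔A), site 7 (C↔T), site 9 (G↔T), site 14 (G↔T), site 19 (T↔C), site 26 (T↔G), site 29 (G↔A).
p = 10/38 = 0.263158.
d = −0.75 · ln(1 − (4/3)·0.263158) = −0.75 · ln(0.649123) = −0.75 · (-0.432133) = 0.3241.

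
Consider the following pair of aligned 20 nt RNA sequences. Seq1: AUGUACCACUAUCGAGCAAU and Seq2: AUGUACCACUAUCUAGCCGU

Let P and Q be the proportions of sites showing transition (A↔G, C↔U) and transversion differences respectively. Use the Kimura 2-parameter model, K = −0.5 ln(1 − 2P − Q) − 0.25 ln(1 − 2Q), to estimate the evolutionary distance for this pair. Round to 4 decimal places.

0.1674

Differing sites — 14:G/U (Tv); 18:A/C (Tv); 19:A/G (Ti).
Of the 3 differences, 1 transition and 2 transversions over 20 sites: P = 1/20 = 0.050000, Q = 2/20 = 0.100000.
d = −0.5·ln(0.800000) − 0.25·ln(0.800000) = −0.5·(-0.223144) − 0.25·(-0.223144) = 0.1674.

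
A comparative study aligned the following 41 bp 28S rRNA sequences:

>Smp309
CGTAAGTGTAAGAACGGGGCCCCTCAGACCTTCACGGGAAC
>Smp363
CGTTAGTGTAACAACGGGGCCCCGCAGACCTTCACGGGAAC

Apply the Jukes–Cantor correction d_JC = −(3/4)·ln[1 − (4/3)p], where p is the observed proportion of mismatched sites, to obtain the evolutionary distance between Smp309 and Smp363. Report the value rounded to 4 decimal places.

The sequences differ at positions 4 (A/T), 12 (G/C), 24 (T/G).
p = 3/41 = 0.073171.
d = −0.75 · ln(1 − (4/3)·0.073171) = −0.75 · ln(0.902439) = −0.75 · (-0.102654) = 0.0770.

0.0770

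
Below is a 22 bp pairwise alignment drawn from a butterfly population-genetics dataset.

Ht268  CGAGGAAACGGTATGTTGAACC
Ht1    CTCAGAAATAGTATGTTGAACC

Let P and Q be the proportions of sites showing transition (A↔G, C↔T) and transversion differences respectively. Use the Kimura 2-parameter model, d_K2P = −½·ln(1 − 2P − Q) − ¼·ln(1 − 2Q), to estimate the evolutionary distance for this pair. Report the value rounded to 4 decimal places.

0.2762

The sequences differ at positions 2 (G/T, transversion), 3 (A/C, transversion), 4 (G/A, transition), 9 (C/T, transition), 10 (G/A, transition).
Of the 5 differences, 3 transitions and 2 transversions over 22 sites: P = 3/22 = 0.136364, Q = 2/22 = 0.090909.
d = −0.5·ln(0.636363) − 0.25·ln(0.818182) = −0.5·(-0.451986) − 0.25·(-0.200670) = 0.2762.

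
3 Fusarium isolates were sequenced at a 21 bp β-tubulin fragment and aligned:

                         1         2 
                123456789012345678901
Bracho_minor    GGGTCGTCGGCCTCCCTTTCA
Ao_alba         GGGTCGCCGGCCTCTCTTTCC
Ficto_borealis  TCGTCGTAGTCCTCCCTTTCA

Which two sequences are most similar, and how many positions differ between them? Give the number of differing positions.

3

Pairwise Hamming distances:
  Bracho_minor vs Ao_alba: 3
  Bracho_minor vs Ficto_borealis: 4
  Ao_alba vs Ficto_borealis: 7
The smallest is 3, between Bracho_minor and Ao_alba.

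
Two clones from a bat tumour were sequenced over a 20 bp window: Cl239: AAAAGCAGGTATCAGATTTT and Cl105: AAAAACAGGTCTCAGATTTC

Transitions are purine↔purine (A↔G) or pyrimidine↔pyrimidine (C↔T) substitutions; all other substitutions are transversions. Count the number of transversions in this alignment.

1

The sequences differ at positions 5 (G/A, transition), 11 (A/C, transversion), 20 (T/C, transition).
Of the 3 differences, 2 transitions and 1 transversion, so the answer is 1.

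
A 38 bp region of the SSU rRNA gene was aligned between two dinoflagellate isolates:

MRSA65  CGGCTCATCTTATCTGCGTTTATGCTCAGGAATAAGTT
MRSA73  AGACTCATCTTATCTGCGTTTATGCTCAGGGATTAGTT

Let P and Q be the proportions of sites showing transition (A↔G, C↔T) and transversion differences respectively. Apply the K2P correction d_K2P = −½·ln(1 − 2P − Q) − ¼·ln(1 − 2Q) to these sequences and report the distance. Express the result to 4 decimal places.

0.1137

Differing sites — 1:C/A (Tv); 3:G/A (Ti); 31:A/G (Ti); 34:A/T (Tv).
Of the 4 differences, 2 transitions and 2 transversions over 38 sites: P = 2/38 = 0.052632, Q = 2/38 = 0.052632.
d = −0.5·ln(0.842104) − 0.25·ln(0.894736) = −0.5·(-0.171852) − 0.25·(-0.111227) = 0.1137.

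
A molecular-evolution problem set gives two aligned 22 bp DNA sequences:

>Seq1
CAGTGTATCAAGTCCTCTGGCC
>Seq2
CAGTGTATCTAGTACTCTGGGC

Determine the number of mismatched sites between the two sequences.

Mismatches occur at site 10 (A↔T), site 14 (C↔A), site 21 (C↔G).
That gives 3 mismatches out of 22 aligned sites, so the Hamming distance is 3.

3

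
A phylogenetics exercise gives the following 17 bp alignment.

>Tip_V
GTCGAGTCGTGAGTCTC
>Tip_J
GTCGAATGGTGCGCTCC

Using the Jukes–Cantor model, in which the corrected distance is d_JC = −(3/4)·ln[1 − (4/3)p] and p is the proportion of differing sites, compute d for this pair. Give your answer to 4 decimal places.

Mismatches occur at site 6 (G↔A), site 8 (C↔G), site 12 (A↔C), site 14 (T↔C), site 15 (C↔T), site 16 (T↔C).
p = 6/17 = 0.352941.
d = −0.75 · ln(1 − (4/3)·0.352941) = −0.75 · ln(0.529412) = −0.75 · (-0.635988) = 0.4770.

0.4770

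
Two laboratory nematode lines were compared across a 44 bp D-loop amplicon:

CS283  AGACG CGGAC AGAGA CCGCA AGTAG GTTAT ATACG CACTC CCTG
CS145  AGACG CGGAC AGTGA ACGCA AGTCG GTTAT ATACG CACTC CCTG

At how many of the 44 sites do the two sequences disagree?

3

Differing sites — 13:A/T; 16:C/A; 24:A/C.
That gives 3 mismatches out of 44 aligned sites, so the Hamming distance is 3.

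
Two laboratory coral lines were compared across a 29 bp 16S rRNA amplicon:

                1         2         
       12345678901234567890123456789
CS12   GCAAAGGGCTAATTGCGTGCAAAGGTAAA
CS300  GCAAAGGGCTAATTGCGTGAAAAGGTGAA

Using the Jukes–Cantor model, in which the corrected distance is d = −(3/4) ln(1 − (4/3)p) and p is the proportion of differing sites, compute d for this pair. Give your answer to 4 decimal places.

Mismatches occur at site 20 (C/A), site 27 (A/G).
p = 2/29 = 0.068966.
d = −0.75 · ln(1 − (4/3)·0.068966) = −0.75 · ln(0.908045) = −0.75 · (-0.096461) = 0.0723.

0.0723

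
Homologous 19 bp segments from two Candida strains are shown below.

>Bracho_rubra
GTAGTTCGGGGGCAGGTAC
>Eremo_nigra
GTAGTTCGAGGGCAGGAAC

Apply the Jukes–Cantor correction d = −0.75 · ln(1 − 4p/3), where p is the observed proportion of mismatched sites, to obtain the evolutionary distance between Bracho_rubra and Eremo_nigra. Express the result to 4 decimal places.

0.1134

Differing sites — 9:G/A; 17:T/A.
p = 2/19 = 0.105263.
d = −0.75 · ln(1 − (4/3)·0.105263) = −0.75 · ln(0.859649) = −0.75 · (-0.151231) = 0.1134.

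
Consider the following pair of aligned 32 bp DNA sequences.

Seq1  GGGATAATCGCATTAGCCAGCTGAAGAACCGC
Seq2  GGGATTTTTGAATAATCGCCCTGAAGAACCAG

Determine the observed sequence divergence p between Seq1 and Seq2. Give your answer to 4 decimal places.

0.3438

Differing sites — 6:A/T; 7:A/T; 9:C/T; 11:C/A; 14:T/A; 16:G/T; 18:C/G; 19:A/C; 20:G/C; 31:G/A; 32:C/G.
There are 11 differences over 32 sites, so p = 11/32 = 0.3438.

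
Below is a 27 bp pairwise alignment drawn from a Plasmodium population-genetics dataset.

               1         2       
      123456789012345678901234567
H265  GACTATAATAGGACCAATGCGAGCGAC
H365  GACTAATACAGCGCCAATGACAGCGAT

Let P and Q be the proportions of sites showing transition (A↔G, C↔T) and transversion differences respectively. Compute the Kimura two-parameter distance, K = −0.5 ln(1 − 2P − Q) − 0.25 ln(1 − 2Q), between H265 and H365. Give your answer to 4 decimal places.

0.3773

The sequences differ at positions 6 (T/A, transversion), 7 (A/T, transversion), 9 (T/C, transition), 12 (G/C, transversion), 13 (A/G, transition), 20 (C/A, transversion), 21 (G/C, transversion), 27 (C/T, transition).
Of the 8 differences, 3 transitions and 5 transversions over 27 sites: P = 3/27 = 0.111111, Q = 5/27 = 0.185185.
d = −0.5·ln(0.592593) − 0.25·ln(0.629630) = −0.5·(-0.523247) − 0.25·(-0.462623) = 0.3773.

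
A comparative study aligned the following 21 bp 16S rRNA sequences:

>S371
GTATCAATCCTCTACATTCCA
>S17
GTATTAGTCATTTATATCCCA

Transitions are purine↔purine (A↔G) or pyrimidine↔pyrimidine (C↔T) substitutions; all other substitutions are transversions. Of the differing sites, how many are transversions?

The sequences differ at positions 5 (C/T, transition), 7 (A/G, transition), 10 (C/A, transversion), 12 (C/T, transition), 15 (C/T, transition), 18 (T/C, transition).
Of the 6 differences, 5 transitions and 1 transversion, so the answer is 1.

1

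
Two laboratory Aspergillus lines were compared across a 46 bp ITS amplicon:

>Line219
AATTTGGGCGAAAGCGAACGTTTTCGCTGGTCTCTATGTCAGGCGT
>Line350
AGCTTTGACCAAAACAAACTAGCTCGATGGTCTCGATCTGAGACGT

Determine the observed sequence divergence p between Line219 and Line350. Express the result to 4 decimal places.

0.3478

Mismatches occur at site 2 (A→G), site 3 (T→C), site 6 (G→T), site 8 (G→A), site 10 (G→C), site 14 (G→A), site 16 (G→A), site 20 (G→T), site 21 (T→A), site 22 (T→G), site 23 (T→C), site 27 (C→A), site 35 (T→G), site 38 (G→C), site 40 (C→G), site 43 (G→A).
There are 16 differences over 46 sites, so p = 16/46 = 0.3478.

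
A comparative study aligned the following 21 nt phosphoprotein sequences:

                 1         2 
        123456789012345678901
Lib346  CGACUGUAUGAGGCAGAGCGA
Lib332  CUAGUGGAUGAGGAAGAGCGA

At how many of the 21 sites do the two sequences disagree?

4

The sequences differ at positions 2 (G/U), 4 (C/G), 7 (U/G), 14 (C/A).
That gives 4 mismatches out of 21 aligned sites, so the Hamming distance is 4.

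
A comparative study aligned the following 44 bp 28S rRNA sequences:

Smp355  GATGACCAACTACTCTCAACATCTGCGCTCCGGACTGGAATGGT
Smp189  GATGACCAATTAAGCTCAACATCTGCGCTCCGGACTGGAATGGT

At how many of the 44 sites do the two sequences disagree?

3

Mismatches occur at site 10 (C/T), site 13 (C/A), site 14 (T/G).
That gives 3 mismatches out of 44 aligned sites, so the Hamming distance is 3.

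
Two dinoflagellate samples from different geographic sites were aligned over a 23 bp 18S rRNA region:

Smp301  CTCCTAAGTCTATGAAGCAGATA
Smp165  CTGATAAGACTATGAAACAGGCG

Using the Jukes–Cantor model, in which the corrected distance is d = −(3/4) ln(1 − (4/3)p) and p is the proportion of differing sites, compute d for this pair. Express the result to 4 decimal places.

Mismatches occur at site 3 (C/G), site 4 (C/A), site 9 (T/A), site 17 (G/A), site 21 (A/G), site 22 (T/C), site 23 (A/G).
p = 7/23 = 0.304348.
d = −0.75 · ln(1 − (4/3)·0.304348) = −0.75 · ln(0.594203) = −0.75 · (-0.520534) = 0.3904.

0.3904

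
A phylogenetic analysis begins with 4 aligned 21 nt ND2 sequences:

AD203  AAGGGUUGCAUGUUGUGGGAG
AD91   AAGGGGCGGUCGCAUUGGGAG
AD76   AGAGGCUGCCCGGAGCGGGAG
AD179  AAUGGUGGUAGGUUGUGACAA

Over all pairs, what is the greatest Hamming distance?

13

Pairwise Hamming distances:
  AD203 vs AD91: 8
  AD203 vs AD76: 8
  AD203 vs AD179: 7
  AD91 vs AD76: 9
  AD91 vs AD179: 12
  AD76 vs AD179: 13
The largest is 13, between AD76 and AD179.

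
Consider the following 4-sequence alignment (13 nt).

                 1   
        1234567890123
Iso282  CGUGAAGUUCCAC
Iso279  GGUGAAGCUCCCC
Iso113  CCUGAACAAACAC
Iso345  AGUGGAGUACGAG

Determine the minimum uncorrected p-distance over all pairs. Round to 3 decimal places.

Pairwise Hamming distances:
  Iso282 vs Iso279: 3
  Iso282 vs Iso113: 5
  Iso282 vs Iso345: 5
  Iso279 vs Iso113: 7
  Iso279 vs Iso345: 7
  Iso113 vs Iso345: 8
The smallest is 3 mismatches, between Iso282 and Iso279; p = 3/13 = 0.231.

0.231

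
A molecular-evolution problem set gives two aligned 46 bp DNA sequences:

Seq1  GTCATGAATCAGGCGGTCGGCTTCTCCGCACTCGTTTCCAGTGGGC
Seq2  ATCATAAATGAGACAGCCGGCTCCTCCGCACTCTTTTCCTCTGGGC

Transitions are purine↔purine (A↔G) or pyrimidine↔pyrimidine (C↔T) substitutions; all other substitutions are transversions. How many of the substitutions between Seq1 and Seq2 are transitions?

6

Differing sites — 1:G/A (Ti); 6:G/A (Ti); 10:C/G (Tv); 13:G/A (Ti); 15:G/A (Ti); 17:T/C (Ti); 23:T/C (Ti); 34:G/T (Tv); 40:A/T (Tv); 41:G/C (Tv).
Of the 10 differences, 6 transitions and 4 transversions, so the answer is 6.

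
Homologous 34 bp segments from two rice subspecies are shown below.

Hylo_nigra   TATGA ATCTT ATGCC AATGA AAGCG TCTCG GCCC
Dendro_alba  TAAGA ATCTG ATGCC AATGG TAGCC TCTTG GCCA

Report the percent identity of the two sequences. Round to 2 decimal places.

Mismatches occur at site 3 (T↔A), site 10 (T↔G), site 20 (A↔G), site 21 (A↔T), site 25 (G↔C), site 29 (C↔T), site 34 (C↔A).
27 of the 34 sites match, so the percent identity is 27/34 × 100 = 79.41%.

79.41%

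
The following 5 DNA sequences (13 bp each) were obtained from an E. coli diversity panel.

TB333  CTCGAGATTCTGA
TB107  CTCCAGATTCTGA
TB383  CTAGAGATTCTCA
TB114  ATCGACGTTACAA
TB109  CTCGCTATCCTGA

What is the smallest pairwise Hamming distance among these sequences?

Pairwise Hamming distances:
  TB333 vs TB107: 1
  TB333 vs TB383: 2
  TB333 vs TB114: 6
  TB333 vs TB109: 3
  TB107 vs TB383: 3
  TB107 vs TB114: 7
  TB107 vs TB109: 4
  TB383 vs TB114: 7
  TB383 vs TB109: 5
  TB114 vs TB109: 8
The smallest is 1, between TB333 and TB107.

1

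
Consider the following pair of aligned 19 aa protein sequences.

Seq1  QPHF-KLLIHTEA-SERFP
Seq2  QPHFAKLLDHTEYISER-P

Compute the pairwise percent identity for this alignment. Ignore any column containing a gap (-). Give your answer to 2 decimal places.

Excluding the 3 gap columns leaves 16 comparable sites.
The sequences differ at positions 9 (I/D), 13 (A/Y).
14 of the 16 comparable sites match, so the percent identity is 14/16 × 100 = 87.50%.

87.50%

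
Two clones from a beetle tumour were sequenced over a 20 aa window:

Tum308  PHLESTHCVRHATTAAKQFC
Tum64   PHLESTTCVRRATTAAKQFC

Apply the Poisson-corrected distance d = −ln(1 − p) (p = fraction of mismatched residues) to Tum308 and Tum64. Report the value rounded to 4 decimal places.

Mismatches occur at site 7 (H/T), site 11 (H/R).
p = 2/20 = 0.100000.
d = −ln(1 − 0.100000) = −ln(0.900000) = 0.1054.

0.1054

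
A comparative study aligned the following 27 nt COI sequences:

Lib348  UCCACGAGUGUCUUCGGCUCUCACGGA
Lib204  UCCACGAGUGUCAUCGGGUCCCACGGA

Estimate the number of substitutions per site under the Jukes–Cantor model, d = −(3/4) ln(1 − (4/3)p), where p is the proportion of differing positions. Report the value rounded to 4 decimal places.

The sequences differ at positions 13 (U/A), 18 (C/G), 21 (U/C).
p = 3/27 = 0.111111.
d = −0.75 · ln(1 − (4/3)·0.111111) = −0.75 · ln(0.851852) = −0.75 · (-0.160342) = 0.1203.

0.1203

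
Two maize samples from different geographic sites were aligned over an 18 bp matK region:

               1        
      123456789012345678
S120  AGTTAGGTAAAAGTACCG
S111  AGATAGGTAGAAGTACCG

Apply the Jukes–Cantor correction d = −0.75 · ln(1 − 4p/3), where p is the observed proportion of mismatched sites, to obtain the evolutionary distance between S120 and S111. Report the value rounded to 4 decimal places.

Mismatches occur at site 3 (T→A), site 10 (A→G).
p = 2/18 = 0.111111.
d = −0.75 · ln(1 − (4/3)·0.111111) = −0.75 · ln(0.851852) = −0.75 · (-0.160342) = 0.1203.

0.1203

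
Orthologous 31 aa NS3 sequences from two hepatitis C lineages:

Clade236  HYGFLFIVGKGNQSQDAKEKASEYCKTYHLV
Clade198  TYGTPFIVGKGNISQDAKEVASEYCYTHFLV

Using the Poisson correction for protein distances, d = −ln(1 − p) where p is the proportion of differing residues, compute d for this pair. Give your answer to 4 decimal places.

0.2985

Mismatches occur at site 1 (H/T), site 4 (F/T), site 5 (L/P), site 13 (Q/I), site 20 (K/V), site 26 (K/Y), site 28 (Y/H), site 29 (H/F).
p = 8/31 = 0.258065.
d = −ln(1 − 0.258065) = −ln(0.741935) = 0.2985.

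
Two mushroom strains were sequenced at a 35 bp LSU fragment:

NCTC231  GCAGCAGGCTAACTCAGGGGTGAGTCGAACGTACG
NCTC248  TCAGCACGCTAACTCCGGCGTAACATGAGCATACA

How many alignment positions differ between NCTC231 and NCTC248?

Differing sites — 1:G/T; 7:G/C; 16:A/C; 19:G/C; 22:G/A; 24:G/C; 25:T/A; 26:C/T; 29:A/G; 31:G/A; 35:G/A.
That gives 11 mismatches out of 35 aligned sites, so the Hamming distance is 11.

11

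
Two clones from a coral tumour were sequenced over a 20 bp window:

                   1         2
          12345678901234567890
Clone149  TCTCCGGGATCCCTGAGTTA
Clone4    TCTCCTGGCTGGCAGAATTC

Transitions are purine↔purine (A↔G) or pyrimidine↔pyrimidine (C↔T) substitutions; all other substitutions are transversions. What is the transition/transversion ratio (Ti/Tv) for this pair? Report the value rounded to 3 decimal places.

Mismatches occur at site 6 (G↔T, transversion), site 9 (A↔C, transversion), site 11 (C↔G, transversion), site 12 (C↔G, transversion), site 14 (T↔A, transversion), site 17 (G↔A, transition), site 20 (A↔C, transversion).
Of the 7 differences, 1 transition and 6 transversions, so Ti/Tv = 1/6 = 0.167.

0.167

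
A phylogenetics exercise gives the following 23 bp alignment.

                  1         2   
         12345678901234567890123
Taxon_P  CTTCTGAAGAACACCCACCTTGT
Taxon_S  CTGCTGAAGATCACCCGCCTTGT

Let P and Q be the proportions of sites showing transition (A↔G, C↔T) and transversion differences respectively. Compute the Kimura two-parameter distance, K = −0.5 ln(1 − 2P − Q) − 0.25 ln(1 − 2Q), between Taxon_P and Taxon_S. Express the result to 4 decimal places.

0.1433

Mismatches occur at site 3 (T/G, transversion), site 11 (A/T, transversion), site 17 (A/G, transition).
Of the 3 differences, 1 transition and 2 transversions over 23 sites: P = 1/23 = 0.043478, Q = 2/23 = 0.086957.
d = −0.5·ln(0.826087) − 0.25·ln(0.826086) = −0.5·(-0.191055) − 0.25·(-0.191056) = 0.1433.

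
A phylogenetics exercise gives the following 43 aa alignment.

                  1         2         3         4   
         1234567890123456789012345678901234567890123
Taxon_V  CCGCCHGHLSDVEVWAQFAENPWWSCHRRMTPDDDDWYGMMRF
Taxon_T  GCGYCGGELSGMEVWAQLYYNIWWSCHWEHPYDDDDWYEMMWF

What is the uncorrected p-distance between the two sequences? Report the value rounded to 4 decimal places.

0.3953

Differing sites — 1:C/G; 4:C/Y; 6:H/G; 8:H/E; 11:D/G; 12:V/M; 18:F/L; 19:A/Y; 20:E/Y; 22:P/I; 28:R/W; 29:R/E; 30:M/H; 31:T/P; 32:P/Y; 39:G/E; 42:R/W.
There are 17 differences over 43 sites, so p = 17/43 = 0.3953.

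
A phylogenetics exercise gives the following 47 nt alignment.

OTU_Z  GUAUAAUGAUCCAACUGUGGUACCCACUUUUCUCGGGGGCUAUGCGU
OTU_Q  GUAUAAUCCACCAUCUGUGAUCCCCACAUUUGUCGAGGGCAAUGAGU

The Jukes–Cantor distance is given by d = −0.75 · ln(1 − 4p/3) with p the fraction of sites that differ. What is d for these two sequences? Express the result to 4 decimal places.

Differing sites — 8:G/C; 9:A/C; 10:U/A; 14:A/U; 20:G/A; 22:A/C; 28:U/A; 32:C/G; 36:G/A; 41:U/A; 45:C/A.
p = 11/47 = 0.234043.
d = −0.75 · ln(1 − (4/3)·0.234043) = −0.75 · ln(0.687943) = −0.75 · (-0.374049) = 0.2805.

0.2805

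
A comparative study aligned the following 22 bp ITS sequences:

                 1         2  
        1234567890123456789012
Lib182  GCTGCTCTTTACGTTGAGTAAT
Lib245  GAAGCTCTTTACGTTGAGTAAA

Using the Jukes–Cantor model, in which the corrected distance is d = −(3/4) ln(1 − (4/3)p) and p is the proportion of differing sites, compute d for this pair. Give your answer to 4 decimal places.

0.1505

Differing sites — 2:C/A; 3:T/A; 22:T/A.
p = 3/22 = 0.136364.
d = −0.75 · ln(1 − (4/3)·0.136364) = −0.75 · ln(0.818181) = −0.75 · (-0.200672) = 0.1505.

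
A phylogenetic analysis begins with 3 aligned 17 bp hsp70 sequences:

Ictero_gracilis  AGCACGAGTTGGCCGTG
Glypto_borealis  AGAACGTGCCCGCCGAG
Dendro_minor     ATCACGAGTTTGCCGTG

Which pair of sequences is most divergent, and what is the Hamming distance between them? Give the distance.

7

Pairwise Hamming distances:
  Ictero_gracilis vs Glypto_borealis: 6
  Ictero_gracilis vs Dendro_minor: 2
  Glypto_borealis vs Dendro_minor: 7
The largest is 7, between Glypto_borealis and Dendro_minor.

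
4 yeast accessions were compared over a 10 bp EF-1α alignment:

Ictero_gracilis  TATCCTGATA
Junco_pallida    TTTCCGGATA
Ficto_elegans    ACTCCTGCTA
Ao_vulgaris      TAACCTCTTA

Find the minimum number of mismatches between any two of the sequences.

Pairwise Hamming distances:
  Ictero_gracilis vs Junco_pallida: 2
  Ictero_gracilis vs Ficto_elegans: 3
  Ictero_gracilis vs Ao_vulgaris: 3
  Junco_pallida vs Ficto_elegans: 4
  Junco_pallida vs Ao_vulgaris: 5
  Ficto_elegans vs Ao_vulgaris: 5
The smallest is 2, between Ictero_gracilis and Junco_pallida.

2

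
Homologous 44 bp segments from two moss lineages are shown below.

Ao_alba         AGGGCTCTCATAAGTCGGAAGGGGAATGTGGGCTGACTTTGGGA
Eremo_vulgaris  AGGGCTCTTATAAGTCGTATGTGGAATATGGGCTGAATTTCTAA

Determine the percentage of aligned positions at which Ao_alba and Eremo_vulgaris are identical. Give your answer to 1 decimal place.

The sequences differ at positions 9 (C/T), 18 (G/T), 20 (A/T), 22 (G/T), 28 (G/A), 37 (C/A), 41 (G/C), 42 (G/T), 43 (G/A).
35 of the 44 sites match, so the percent identity is 35/44 × 100 = 79.5%.

79.5%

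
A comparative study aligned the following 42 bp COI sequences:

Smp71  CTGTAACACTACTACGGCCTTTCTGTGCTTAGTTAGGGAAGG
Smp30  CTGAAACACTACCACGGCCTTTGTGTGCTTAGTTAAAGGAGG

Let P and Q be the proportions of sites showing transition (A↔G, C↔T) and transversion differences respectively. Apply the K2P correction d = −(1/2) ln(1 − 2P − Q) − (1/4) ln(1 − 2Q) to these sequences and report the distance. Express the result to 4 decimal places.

0.1610

The sequences differ at positions 4 (T/A, transversion), 13 (T/C, transition), 23 (C/G, transversion), 36 (G/A, transition), 37 (G/A, transition), 39 (A/G, transition).
Of the 6 differences, 4 transitions and 2 transversions over 42 sites: P = 4/42 = 0.095238, Q = 2/42 = 0.047619.
d = −0.5·ln(0.761905) − 0.25·ln(0.904762) = −0.5·(-0.271933) − 0.25·(-0.100083) = 0.1610.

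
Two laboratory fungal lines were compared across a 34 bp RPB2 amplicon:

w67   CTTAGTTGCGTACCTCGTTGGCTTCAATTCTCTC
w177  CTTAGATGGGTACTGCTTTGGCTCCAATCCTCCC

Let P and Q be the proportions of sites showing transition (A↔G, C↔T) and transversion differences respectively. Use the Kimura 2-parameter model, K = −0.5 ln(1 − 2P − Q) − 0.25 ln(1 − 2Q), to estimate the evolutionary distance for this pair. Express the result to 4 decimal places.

Differing sites — 6:T/A (Tv); 9:C/G (Tv); 14:C/T (Ti); 15:T/G (Tv); 17:G/T (Tv); 24:T/C (Ti); 29:T/C (Ti); 33:T/C (Ti).
Of the 8 differences, 4 transitions and 4 transversions over 34 sites: P = 4/34 = 0.117647, Q = 4/34 = 0.117647.
d = −0.5·ln(0.647059) − 0.25·ln(0.764706) = −0.5·(-0.435318) − 0.25·(-0.268264) = 0.2847.

0.2847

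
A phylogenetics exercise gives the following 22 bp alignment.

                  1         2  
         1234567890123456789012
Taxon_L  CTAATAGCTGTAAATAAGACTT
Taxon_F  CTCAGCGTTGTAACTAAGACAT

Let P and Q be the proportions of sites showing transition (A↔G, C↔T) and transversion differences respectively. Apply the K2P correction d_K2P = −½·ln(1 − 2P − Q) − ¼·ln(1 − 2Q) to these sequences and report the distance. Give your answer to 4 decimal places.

The sequences differ at positions 3 (A/C, transversion), 5 (T/G, transversion), 6 (A/C, transversion), 8 (C/T, transition), 14 (A/C, transversion), 21 (T/A, transversion).
Of the 6 differences, 1 transition and 5 transversions over 22 sites: P = 1/22 = 0.045455, Q = 5/22 = 0.227273.
d = −0.5·ln(0.681817) − 0.25·ln(0.545454) = −0.5·(-0.382994) − 0.25·(-0.606137) = 0.3430.

0.3430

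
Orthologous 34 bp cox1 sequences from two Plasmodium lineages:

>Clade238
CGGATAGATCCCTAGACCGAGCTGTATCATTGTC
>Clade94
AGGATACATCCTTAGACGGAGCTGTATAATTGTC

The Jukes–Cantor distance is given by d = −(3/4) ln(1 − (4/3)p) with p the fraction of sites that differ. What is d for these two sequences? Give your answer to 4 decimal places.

Mismatches occur at site 1 (C/A), site 7 (G/C), site 12 (C/T), site 18 (C/G), site 28 (C/A).
p = 5/34 = 0.147059.
d = −0.75 · ln(1 − (4/3)·0.147059) = −0.75 · ln(0.803921) = −0.75 · (-0.218254) = 0.1637.

0.1637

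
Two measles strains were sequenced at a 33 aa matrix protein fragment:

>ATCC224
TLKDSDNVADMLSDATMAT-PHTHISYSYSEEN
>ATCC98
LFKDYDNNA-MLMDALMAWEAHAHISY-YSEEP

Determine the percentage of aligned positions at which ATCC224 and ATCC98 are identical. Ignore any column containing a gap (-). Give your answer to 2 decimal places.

66.67%

Excluding the 3 gap columns leaves 30 comparable sites.
The sequences differ at positions 1 (T/L), 2 (L/F), 5 (S/Y), 8 (V/N), 13 (S/M), 16 (T/L), 19 (T/W), 21 (P/A), 23 (T/A), 33 (N/P).
20 of the 30 comparable sites match, so the percent identity is 20/30 × 100 = 66.67%.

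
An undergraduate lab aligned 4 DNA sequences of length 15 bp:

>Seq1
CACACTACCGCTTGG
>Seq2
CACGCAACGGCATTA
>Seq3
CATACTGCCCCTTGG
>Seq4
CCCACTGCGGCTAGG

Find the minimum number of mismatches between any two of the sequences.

3

Pairwise Hamming distances:
  Seq1 vs Seq2: 6
  Seq1 vs Seq3: 3
  Seq1 vs Seq4: 4
  Seq2 vs Seq3: 9
  Seq2 vs Seq4: 8
  Seq3 vs Seq4: 5
The smallest is 3, between Seq1 and Seq3.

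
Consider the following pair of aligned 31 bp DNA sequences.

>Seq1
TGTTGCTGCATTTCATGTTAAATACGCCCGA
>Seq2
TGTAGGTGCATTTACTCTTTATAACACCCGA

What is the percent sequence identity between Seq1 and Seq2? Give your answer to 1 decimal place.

71.0%

The sequences differ at positions 4 (T/A), 6 (C/G), 14 (C/A), 15 (A/C), 17 (G/C), 20 (A/T), 22 (A/T), 23 (T/A), 26 (G/A).
22 of the 31 sites match, so the percent identity is 22/31 × 100 = 71.0%.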